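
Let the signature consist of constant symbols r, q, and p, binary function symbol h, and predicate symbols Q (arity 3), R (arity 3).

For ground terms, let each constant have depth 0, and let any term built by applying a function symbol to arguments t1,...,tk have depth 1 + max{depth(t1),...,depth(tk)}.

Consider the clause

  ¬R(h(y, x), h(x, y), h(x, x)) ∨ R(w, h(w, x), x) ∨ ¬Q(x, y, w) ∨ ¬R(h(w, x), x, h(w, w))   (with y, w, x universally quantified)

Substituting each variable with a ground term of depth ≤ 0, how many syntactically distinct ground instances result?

27

Ground terms of depth ≤ 0:
  If N_k denotes the number of depth-≤k ground terms, the 3 constants give N_0 = 3, and each function symbol of arity r contributes N_{k-1}^r new terms at level k: N_k = 3 + N_{k-1}^2.
  N_0 = 3
So there are 3 ground terms available for substitution.
Each of y, w, x ranges independently over the available ground terms, and distinct assignments produce distinct instances.
Number of ground instances = 3^3 = 27.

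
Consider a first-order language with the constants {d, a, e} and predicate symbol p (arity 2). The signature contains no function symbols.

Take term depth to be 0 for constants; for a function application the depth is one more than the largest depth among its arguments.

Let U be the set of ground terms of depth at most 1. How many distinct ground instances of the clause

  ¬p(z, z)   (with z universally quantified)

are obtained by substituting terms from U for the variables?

Ground terms of depth ≤ 1:
  With no function symbols every ground term is a constant, so there are exactly 3 ground terms at every depth bound.
  N_0 = 3
  N_1 = 3
So there are 3 ground terms available for substitution.
The variable z ranges independently over the available ground terms, and distinct assignments produce distinct instances.
Number of ground instances = 3.

3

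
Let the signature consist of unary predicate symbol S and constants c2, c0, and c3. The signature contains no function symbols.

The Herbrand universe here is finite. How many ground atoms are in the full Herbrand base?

With no function symbols, the Herbrand universe is just the 3 constants.
Ground atoms per predicate: S: 3.
Herbrand base size = 3 = 3.

3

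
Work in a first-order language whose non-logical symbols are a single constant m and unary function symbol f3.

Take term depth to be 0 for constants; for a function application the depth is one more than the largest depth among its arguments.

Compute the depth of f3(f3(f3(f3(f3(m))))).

5

depth(f3(m)) = 1 + depth(m) = 1 + 0 = 1
depth(f3(f3(m))) = 1 + depth(f3(m)) = 1 + 1 = 2
depth(f3(f3(f3(m)))) = 1 + depth(f3(f3(m))) = 1 + 2 = 3
depth(f3(f3(f3(f3(m))))) = 1 + depth(f3(f3(f3(m)))) = 1 + 3 = 4
depth(f3(f3(f3(f3(f3(m)))))) = 1 + depth(f3(f3(f3(f3(m))))) = 1 + 4 = 5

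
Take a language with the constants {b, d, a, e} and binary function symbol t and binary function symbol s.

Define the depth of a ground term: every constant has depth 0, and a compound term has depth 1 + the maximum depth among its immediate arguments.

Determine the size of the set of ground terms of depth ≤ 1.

36

Count level by level. With function symbols t/2, s/2, the terms of depth ≤ k are the 4 constants together with each function applied to depth-≤(k−1) tuples, so N_k = 4 + N_{k-1}^2 + N_{k-1}^2.
N_0 = 4
N_1 = 4 + 4^2 + 4^2 = 36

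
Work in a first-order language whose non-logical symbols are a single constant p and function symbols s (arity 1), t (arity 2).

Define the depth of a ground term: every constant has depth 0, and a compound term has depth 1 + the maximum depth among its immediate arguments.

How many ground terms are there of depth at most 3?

183

Write N_k for the number of ground terms of depth ≤ k. A term of depth ≤ k is either a constant or a function symbol applied to arguments of depth ≤ k−1, so N_k = 1 + N_{k-1} + N_{k-1}^2.
N_0 = 1
N_1 = 1 + 1 + 1^2 = 3
N_2 = 1 + 3 + 3^2 = 13
N_3 = 1 + 13 + 13^2 = 183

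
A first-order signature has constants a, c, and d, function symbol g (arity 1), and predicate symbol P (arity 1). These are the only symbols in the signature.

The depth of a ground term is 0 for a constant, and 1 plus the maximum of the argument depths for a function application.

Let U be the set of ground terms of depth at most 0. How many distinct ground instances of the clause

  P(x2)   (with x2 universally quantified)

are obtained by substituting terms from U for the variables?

Ground terms of depth ≤ 0:
  If N_k denotes the number of depth-≤k ground terms, the 3 constants give N_0 = 3, and each function symbol of arity r contributes N_{k-1}^r new terms at level k: N_k = 3 + N_{k-1}.
  N_0 = 3
So there are 3 ground terms available for substitution.
The variable x2 ranges independently over the available ground terms, and distinct assignments produce distinct instances.
Number of ground instances = 3.

3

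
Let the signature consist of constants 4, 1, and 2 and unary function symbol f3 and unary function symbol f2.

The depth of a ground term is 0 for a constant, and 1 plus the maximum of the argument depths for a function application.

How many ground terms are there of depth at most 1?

Let N_k = |{terms of depth ≤ k}|. Then N_0 = 3 and N_k = 3 + N_{k-1} + N_{k-1} for k ≥ 1 (one summand per function symbol, arity giving the exponent).
N_0 = 3
N_1 = 3 + 3 + 3 = 9
Explicitly: 4, 1, 2, f3(4), f3(1), f3(2), f2(4), f2(1), f2(2).

9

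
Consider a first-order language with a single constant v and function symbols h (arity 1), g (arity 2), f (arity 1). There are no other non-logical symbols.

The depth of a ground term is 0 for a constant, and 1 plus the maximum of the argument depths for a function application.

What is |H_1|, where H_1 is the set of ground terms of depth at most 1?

4

Write N_k for the number of ground terms of depth ≤ k. A term of depth ≤ k is either a constant or a function symbol applied to arguments of depth ≤ k−1, so N_k = 1 + N_{k-1} + N_{k-1}^2 + N_{k-1}.
N_0 = 1
N_1 = 1 + 1 + 1^2 + 1 = 4
Explicitly: v, h(v), g(v, v), f(v).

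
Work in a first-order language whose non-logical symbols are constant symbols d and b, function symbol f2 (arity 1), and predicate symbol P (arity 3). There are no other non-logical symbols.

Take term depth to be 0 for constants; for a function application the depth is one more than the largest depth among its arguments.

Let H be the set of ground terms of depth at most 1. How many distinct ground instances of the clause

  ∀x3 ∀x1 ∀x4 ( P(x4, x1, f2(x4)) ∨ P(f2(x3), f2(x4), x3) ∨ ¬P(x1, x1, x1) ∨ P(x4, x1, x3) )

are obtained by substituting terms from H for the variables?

Ground terms of depth ≤ 1:
  Count level by level. With function symbols f2/1, the terms of depth ≤ k are the 2 constants together with each function applied to depth-≤(k−1) tuples, so N_k = 2 + N_{k-1}.
  N_0 = 2
  N_1 = 2 + 2 = 4
  Explicitly: d, b, f2(d), f2(b).
So there are 4 ground terms available for substitution.
There are 3 variables to instantiate (x3, x1, x4), each occurring in at least one literal, so different choices give different ground instances.
Number of ground instances = 4^3 = 64.

64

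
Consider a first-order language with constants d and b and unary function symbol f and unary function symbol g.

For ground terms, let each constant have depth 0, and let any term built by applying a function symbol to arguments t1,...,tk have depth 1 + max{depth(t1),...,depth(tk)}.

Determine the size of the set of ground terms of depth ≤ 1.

Write N_k for the number of ground terms of depth ≤ k. A term of depth ≤ k is either a constant or a function symbol applied to arguments of depth ≤ k−1, so N_k = 2 + N_{k-1} + N_{k-1}.
N_0 = 2
N_1 = 2 + 2 + 2 = 6
Explicitly: d, b, f(d), f(b), g(d), g(b).

6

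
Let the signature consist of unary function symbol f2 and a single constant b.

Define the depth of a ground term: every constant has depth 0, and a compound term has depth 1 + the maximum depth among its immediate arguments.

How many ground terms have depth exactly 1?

1

Count level by level. With function symbols f2/1, the terms of depth ≤ k are the 1 constant together with each function applied to depth-≤(k−1) tuples, so N_k = 1 + N_{k-1}.
N_0 = 1
N_1 = 1 + 1 = 2
Terms of depth exactly 1: N_1 − N_0 = 2 − 1 = 1.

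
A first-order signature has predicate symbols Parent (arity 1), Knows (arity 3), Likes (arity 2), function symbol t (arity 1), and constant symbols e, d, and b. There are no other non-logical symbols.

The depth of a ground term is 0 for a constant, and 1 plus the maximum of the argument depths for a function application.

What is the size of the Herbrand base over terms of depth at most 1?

258

First count ground terms of depth ≤ 1.
Write N_k for the number of ground terms of depth ≤ k. A term of depth ≤ k is either a constant or a function symbol applied to arguments of depth ≤ k−1, so N_k = 3 + N_{k-1}.
N_0 = 3
N_1 = 3 + 3 = 6
Explicitly: e, d, b, t(e), t(d), t(b).
So |H| = 6.
Ground atoms are formed by filling each argument slot of a predicate with a term from H, so an r-ary predicate gives |H|^r atoms:
  Parent: 6;  Knows: 6^3 = 216;  Likes: 6^2 = 36
Total ground atoms: 6 + 216 + 36 = 258.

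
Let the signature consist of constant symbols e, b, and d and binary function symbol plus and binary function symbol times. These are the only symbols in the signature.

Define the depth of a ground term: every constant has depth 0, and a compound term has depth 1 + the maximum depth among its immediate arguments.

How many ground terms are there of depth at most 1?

Write N_k for the number of ground terms of depth ≤ k. A term of depth ≤ k is either a constant or a function symbol applied to arguments of depth ≤ k−1, so N_k = 3 + N_{k-1}^2 + N_{k-1}^2.
N_0 = 3
N_1 = 3 + 3^2 + 3^2 = 21

21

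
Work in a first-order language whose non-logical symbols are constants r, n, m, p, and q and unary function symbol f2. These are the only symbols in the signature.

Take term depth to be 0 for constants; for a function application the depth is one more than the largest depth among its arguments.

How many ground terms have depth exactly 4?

Let N_k = |{terms of depth ≤ k}|. Then N_0 = 5 and N_k = 5 + N_{k-1} for k ≥ 1 (one summand per function symbol, arity giving the exponent).
N_0 = 5
N_1 = 5 + 5 = 10
N_2 = 5 + 10 = 15
N_3 = 5 + 15 = 20
N_4 = 5 + 20 = 25
Terms of depth exactly 4: N_4 − N_3 = 25 − 20 = 5.

5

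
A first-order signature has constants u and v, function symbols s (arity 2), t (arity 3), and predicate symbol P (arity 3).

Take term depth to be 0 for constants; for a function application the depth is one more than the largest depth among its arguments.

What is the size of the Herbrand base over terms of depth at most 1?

2744

First count ground terms of depth ≤ 1.
Write N_k for the number of ground terms of depth ≤ k. A term of depth ≤ k is either a constant or a function symbol applied to arguments of depth ≤ k−1, so N_k = 2 + N_{k-1}^2 + N_{k-1}^3.
N_0 = 2
N_1 = 2 + 2^2 + 2^3 = 14
So |H| = 14.
Ground atoms are formed by filling each argument slot of a predicate with a term from H, so an r-ary predicate gives |H|^r atoms:
  P: 14^3 = 2744
Total ground atoms: 2744.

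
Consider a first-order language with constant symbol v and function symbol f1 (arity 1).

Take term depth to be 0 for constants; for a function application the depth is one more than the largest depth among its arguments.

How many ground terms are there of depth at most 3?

Let N_k count ground terms of depth at most k. Each non-constant term of depth ≤ k is some function symbol applied to depth-≤(k−1) arguments, giving N_k = 1 + N_{k-1}.
N_0 = 1
N_1 = 1 + 1 = 2
N_2 = 1 + 2 = 3
N_3 = 1 + 3 = 4

4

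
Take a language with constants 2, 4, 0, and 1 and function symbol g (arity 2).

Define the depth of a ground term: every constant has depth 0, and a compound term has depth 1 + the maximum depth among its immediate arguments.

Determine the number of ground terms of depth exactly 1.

16

Let N_k count ground terms of depth at most k. Each non-constant term of depth ≤ k is some function symbol applied to depth-≤(k−1) arguments, giving N_k = 4 + N_{k-1}^2.
N_0 = 4
N_1 = 4 + 4^2 = 20
Terms of depth exactly 1: N_1 − N_0 = 20 − 4 = 16.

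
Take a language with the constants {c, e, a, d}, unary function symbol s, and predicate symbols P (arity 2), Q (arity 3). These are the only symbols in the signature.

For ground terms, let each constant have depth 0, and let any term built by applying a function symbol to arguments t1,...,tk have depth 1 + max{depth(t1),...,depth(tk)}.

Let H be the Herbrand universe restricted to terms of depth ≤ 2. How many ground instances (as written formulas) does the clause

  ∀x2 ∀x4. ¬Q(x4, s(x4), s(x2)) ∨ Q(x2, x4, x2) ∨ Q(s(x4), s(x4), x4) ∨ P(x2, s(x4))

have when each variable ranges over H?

Ground terms of depth ≤ 2:
  Let N_k = |{terms of depth ≤ k}|. Then N_0 = 4 and N_k = 4 + N_{k-1} for k ≥ 1 (one summand per function symbol, arity giving the exponent).
  N_0 = 4
  N_1 = 4 + 4 = 8
  N_2 = 4 + 8 = 12
  Explicitly: c, e, a, d, s(c), s(e), s(a), s(d), s(s(c)), s(s(e)), s(s(a)), s(s(d)).
So there are 12 ground terms available for substitution.
Each of x2, x4 ranges independently over the available ground terms, and distinct assignments produce distinct instances.
Number of ground instances = 12^2 = 144.

144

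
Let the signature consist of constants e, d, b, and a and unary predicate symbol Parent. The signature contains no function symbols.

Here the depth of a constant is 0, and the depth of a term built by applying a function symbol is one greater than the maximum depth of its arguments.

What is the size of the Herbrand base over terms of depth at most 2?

4

First count ground terms of depth ≤ 2.
With no function symbols every ground term is a constant, so there are exactly 4 ground terms at every depth bound.
N_0 = 4
N_1 = 4
N_2 = 4
Explicitly: e, d, b, a.
So |H| = 4.
Each predicate of arity r yields |H|^r ground atoms (one per choice of an r-tuple from H):
  Parent: 4
Total ground atoms: 4.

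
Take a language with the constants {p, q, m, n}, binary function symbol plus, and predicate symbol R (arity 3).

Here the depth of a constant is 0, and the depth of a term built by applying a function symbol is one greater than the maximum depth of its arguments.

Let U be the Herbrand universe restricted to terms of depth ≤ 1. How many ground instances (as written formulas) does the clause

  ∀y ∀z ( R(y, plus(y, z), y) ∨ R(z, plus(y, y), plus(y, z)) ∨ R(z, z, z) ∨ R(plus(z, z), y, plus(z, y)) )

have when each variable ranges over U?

400

Ground terms of depth ≤ 1:
  Count level by level. With function symbols plus/2, the terms of depth ≤ k are the 4 constants together with each function applied to depth-≤(k−1) tuples, so N_k = 4 + N_{k-1}^2.
  N_0 = 4
  N_1 = 4 + 4^2 = 20
So there are 20 ground terms available for substitution.
The body mentions every one of the 2 quantified variables; since ground terms form a free algebra, no two substitutions collapse to the same formula.
Number of ground instances = 20^2 = 400.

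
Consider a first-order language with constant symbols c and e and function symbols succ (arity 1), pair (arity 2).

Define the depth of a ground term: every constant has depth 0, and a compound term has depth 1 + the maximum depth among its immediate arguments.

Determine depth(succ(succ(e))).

depth(succ(e)) = 1 + depth(e) = 1 + 0 = 1
depth(succ(succ(e))) = 1 + depth(succ(e)) = 1 + 1 = 2

2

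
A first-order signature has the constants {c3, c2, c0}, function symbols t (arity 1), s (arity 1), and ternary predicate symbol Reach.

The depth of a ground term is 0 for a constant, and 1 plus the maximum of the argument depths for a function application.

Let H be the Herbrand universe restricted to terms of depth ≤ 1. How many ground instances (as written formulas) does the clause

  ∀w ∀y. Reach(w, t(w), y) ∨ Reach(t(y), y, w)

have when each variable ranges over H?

81

Ground terms of depth ≤ 1:
  Count level by level. With function symbols t/1, s/1, the terms of depth ≤ k are the 3 constants together with each function applied to depth-≤(k−1) tuples, so N_k = 3 + N_{k-1} + N_{k-1}.
  N_0 = 3
  N_1 = 3 + 3 + 3 = 9
  Explicitly: c3, c2, c0, t(c3), t(c2), t(c0), s(c3), s(c2), s(c0).
So there are 9 ground terms available for substitution.
There are 2 variables to instantiate (w, y), each occurring in at least one literal, so different choices give different ground instances.
Number of ground instances = 9^2 = 81.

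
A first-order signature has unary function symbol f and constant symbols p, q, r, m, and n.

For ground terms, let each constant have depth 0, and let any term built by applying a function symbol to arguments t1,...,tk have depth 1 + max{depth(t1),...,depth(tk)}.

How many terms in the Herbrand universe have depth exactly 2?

5

Count level by level. With function symbols f/1, the terms of depth ≤ k are the 5 constants together with each function applied to depth-≤(k−1) tuples, so N_k = 5 + N_{k-1}.
N_0 = 5
N_1 = 5 + 5 = 10
N_2 = 5 + 10 = 15
Terms of depth exactly 2: N_2 − N_1 = 15 − 10 = 5.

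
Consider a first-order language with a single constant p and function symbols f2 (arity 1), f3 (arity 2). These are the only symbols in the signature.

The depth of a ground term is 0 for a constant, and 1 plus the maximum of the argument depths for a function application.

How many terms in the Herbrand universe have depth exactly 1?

2

If N_k denotes the number of depth-≤k ground terms, the 1 constant gives N_0 = 1, and each function symbol of arity r contributes N_{k-1}^r new terms at level k: N_k = 1 + N_{k-1} + N_{k-1}^2.
N_0 = 1
N_1 = 1 + 1 + 1^2 = 3
Terms of depth exactly 1: N_1 − N_0 = 3 − 1 = 2.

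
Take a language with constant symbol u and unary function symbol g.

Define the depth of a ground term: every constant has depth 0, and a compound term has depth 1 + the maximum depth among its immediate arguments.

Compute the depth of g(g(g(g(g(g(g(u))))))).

depth(g(u)) = 1 + depth(u) = 1 + 0 = 1
depth(g(g(u))) = 1 + depth(g(u)) = 1 + 1 = 2
depth(g(g(g(u)))) = 1 + depth(g(g(u))) = 1 + 2 = 3
depth(g(g(g(g(u))))) = 1 + depth(g(g(g(u)))) = 1 + 3 = 4
depth(g(g(g(g(g(u)))))) = 1 + depth(g(g(g(g(u))))) = 1 + 4 = 5
depth(g(g(g(g(g(g(u))))))) = 1 + depth(g(g(g(g(g(u)))))) = 1 + 5 = 6
depth(g(g(g(g(g(g(g(u)))))))) = 1 + depth(g(g(g(g(g(g(u))))))) = 1 + 6 = 7

7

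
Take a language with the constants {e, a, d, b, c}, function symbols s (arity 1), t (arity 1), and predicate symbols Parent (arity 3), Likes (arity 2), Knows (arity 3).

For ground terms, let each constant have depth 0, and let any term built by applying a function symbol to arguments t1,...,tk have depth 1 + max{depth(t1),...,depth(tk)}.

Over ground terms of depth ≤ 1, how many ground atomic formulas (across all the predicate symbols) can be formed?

6975

First count ground terms of depth ≤ 1.
If N_k denotes the number of depth-≤k ground terms, the 5 constants give N_0 = 5, and each function symbol of arity r contributes N_{k-1}^r new terms at level k: N_k = 5 + N_{k-1} + N_{k-1}.
N_0 = 5
N_1 = 5 + 5 + 5 = 15
So |H| = 15.
For each predicate symbol, the number of ground atoms is |H| raised to its arity; summing:
  Parent: 15^3 = 3375;  Likes: 15^2 = 225;  Knows: 15^3 = 3375
Total ground atoms: 3375 + 225 + 3375 = 6975.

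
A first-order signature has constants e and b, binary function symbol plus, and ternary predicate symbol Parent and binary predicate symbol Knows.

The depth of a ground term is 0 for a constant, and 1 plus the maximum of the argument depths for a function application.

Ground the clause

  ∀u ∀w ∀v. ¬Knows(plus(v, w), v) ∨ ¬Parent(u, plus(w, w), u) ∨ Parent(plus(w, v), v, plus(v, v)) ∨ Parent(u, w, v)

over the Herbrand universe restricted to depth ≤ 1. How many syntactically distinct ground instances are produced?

216

Ground terms of depth ≤ 1:
  Let N_k count ground terms of depth at most k. Each non-constant term of depth ≤ k is some function symbol applied to depth-≤(k−1) arguments, giving N_k = 2 + N_{k-1}^2.
  N_0 = 2
  N_1 = 2 + 2^2 = 6
  Explicitly: e, b, plus(e, e), plus(e, b), plus(b, e), plus(b, b).
So there are 6 ground terms available for substitution.
The clause has 3 distinct variables (u, w, v), each appearing in the body. In the free term algebra distinct substitutions yield syntactically distinct ground instances.
Number of ground instances = 6^3 = 216.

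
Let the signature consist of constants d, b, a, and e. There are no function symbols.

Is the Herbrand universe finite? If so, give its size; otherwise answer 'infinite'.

There are no function symbols, so every ground term is one of the 4 constants.
The Herbrand universe is {d, b, a, e}, which is finite with 4 elements.

4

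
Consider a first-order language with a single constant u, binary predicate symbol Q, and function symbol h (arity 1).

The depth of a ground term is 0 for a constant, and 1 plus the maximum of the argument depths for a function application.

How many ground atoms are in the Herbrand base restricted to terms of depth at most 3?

16

First count ground terms of depth ≤ 3.
Let N_k = |{terms of depth ≤ k}|. Then N_0 = 1 and N_k = 1 + N_{k-1} for k ≥ 1 (one summand per function symbol, arity giving the exponent).
N_0 = 1
N_1 = 1 + 1 = 2
N_2 = 1 + 2 = 3
N_3 = 1 + 3 = 4
So |H| = 4.
A ground atom is a predicate applied to a tuple of terms from H, so the count is the sum over predicates of |H|^arity:
  Q: 4^2 = 16
Total ground atoms: 16.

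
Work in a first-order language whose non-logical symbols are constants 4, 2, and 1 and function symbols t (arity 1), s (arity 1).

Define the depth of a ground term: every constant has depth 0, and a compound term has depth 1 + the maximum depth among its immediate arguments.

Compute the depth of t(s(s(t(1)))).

4

depth(t(1)) = 1 + depth(1) = 1 + 0 = 1
depth(s(t(1))) = 1 + depth(t(1)) = 1 + 1 = 2
depth(s(s(t(1)))) = 1 + depth(s(t(1))) = 1 + 2 = 3
depth(t(s(s(t(1))))) = 1 + depth(s(s(t(1)))) = 1 + 3 = 4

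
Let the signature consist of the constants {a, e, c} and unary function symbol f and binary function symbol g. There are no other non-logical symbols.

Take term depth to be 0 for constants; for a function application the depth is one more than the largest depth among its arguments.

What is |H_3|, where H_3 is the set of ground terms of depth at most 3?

Write N_k for the number of ground terms of depth ≤ k. A term of depth ≤ k is either a constant or a function symbol applied to arguments of depth ≤ k−1, so N_k = 3 + N_{k-1} + N_{k-1}^2.
N_0 = 3
N_1 = 3 + 3 + 3^2 = 15
N_2 = 3 + 15 + 15^2 = 243
N_3 = 3 + 243 + 243^2 = 59295

59295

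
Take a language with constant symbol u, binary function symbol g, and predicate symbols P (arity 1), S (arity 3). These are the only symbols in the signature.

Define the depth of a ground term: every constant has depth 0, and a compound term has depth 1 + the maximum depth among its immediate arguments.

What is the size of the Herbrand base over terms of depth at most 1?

First count ground terms of depth ≤ 1.
If N_k denotes the number of depth-≤k ground terms, the 1 constant gives N_0 = 1, and each function symbol of arity r contributes N_{k-1}^r new terms at level k: N_k = 1 + N_{k-1}^2.
N_0 = 1
N_1 = 1 + 1^2 = 2
Explicitly: u, g(u, u).
So |H| = 2.
Ground atoms are formed by filling each argument slot of a predicate with a term from H, so an r-ary predicate gives |H|^r atoms:
  P: 2;  S: 2^3 = 8
Total ground atoms: 2 + 8 = 10.

10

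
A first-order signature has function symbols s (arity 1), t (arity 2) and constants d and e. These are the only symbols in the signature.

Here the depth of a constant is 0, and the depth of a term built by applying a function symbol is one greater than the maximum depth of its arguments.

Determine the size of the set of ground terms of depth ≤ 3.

5552

Let N_k = |{terms of depth ≤ k}|. Then N_0 = 2 and N_k = 2 + N_{k-1} + N_{k-1}^2 for k ≥ 1 (one summand per function symbol, arity giving the exponent).
N_0 = 2
N_1 = 2 + 2 + 2^2 = 8
N_2 = 2 + 8 + 8^2 = 74
N_3 = 2 + 74 + 74^2 = 5552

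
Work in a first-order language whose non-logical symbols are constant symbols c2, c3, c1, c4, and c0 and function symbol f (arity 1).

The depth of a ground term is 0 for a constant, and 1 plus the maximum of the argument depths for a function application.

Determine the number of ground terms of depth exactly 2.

Let N_k = |{terms of depth ≤ k}|. Then N_0 = 5 and N_k = 5 + N_{k-1} for k ≥ 1 (one summand per function symbol, arity giving the exponent).
N_0 = 5
N_1 = 5 + 5 = 10
N_2 = 5 + 10 = 15
Terms of depth exactly 2: N_2 − N_1 = 15 − 10 = 5.

5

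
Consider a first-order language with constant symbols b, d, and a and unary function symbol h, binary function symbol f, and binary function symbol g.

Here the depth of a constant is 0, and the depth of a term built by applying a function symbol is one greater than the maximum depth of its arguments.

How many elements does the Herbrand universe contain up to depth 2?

Let N_k = |{terms of depth ≤ k}|. Then N_0 = 3 and N_k = 3 + N_{k-1} + N_{k-1}^2 + N_{k-1}^2 for k ≥ 1 (one summand per function symbol, arity giving the exponent).
N_0 = 3
N_1 = 3 + 3 + 3^2 + 3^2 = 24
N_2 = 3 + 24 + 24^2 + 24^2 = 1179

1179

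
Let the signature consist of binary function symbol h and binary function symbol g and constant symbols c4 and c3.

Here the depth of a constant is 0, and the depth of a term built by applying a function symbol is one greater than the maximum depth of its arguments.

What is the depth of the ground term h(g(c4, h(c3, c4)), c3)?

3

depth(h(c3, c4)) = 1 + max(0, 0) = 1
depth(g(c4, h(c3, c4))) = 1 + max(0, 1) = 2
depth(h(g(c4, h(c3, c4)), c3)) = 1 + max(2, 0) = 3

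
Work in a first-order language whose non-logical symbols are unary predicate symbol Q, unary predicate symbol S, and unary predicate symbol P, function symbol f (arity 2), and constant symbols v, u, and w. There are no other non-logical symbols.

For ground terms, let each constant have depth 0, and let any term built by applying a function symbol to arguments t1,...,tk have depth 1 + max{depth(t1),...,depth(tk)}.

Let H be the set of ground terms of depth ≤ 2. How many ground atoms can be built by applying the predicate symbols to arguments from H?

441

First count ground terms of depth ≤ 2.
Count level by level. With function symbols f/2, the terms of depth ≤ k are the 3 constants together with each function applied to depth-≤(k−1) tuples, so N_k = 3 + N_{k-1}^2.
N_0 = 3
N_1 = 3 + 3^2 = 12
N_2 = 3 + 12^2 = 147
So |H| = 147.
A ground atom is a predicate applied to a tuple of terms from H, so the count is the sum over predicates of |H|^arity:
  Q: 147;  S: 147;  P: 147
Total ground atoms: 147 + 147 + 147 = 441.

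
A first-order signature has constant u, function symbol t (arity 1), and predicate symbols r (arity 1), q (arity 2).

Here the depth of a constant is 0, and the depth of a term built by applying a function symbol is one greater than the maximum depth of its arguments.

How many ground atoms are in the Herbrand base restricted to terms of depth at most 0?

2

First count ground terms of depth ≤ 0.
Count level by level. With function symbols t/1, the terms of depth ≤ k are the 1 constant together with each function applied to depth-≤(k−1) tuples, so N_k = 1 + N_{k-1}.
N_0 = 1
So |H| = 1.
Ground atoms are formed by filling each argument slot of a predicate with a term from H, so an r-ary predicate gives |H|^r atoms:
  r: 1;  q: 1^2 = 1
Total ground atoms: 1 + 1 = 2.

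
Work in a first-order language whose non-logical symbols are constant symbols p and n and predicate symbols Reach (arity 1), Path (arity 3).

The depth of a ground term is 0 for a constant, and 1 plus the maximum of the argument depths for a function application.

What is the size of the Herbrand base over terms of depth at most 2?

First count ground terms of depth ≤ 2.
With no function symbols every ground term is a constant, so there are exactly 2 ground terms at every depth bound.
N_0 = 2
N_1 = 2
N_2 = 2
Explicitly: p, n.
So |H| = 2.
Ground atoms are formed by filling each argument slot of a predicate with a term from H, so an r-ary predicate gives |H|^r atoms:
  Reach: 2;  Path: 2^3 = 8
Total ground atoms: 2 + 8 = 10.

10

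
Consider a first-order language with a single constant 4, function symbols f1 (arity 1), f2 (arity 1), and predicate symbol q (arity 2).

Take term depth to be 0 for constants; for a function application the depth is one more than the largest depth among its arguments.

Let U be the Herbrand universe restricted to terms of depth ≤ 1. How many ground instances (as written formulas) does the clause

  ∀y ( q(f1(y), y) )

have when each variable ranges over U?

Ground terms of depth ≤ 1:
  Let N_k = |{terms of depth ≤ k}|. Then N_0 = 1 and N_k = 1 + N_{k-1} + N_{k-1} for k ≥ 1 (one summand per function symbol, arity giving the exponent).
  N_0 = 1
  N_1 = 1 + 1 + 1 = 3
So there are 3 ground terms available for substitution.
The clause has 1 distinct variable (y), which appears in the body. In the free term algebra distinct substitutions yield syntactically distinct ground instances.
Number of ground instances = 3.

3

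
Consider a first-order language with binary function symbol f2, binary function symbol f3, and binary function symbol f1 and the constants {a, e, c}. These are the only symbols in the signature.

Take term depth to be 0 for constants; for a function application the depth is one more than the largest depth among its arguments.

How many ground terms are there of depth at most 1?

30

Count level by level. With function symbols f2/2, f3/2, f1/2, the terms of depth ≤ k are the 3 constants together with each function applied to depth-≤(k−1) tuples, so N_k = 3 + N_{k-1}^2 + N_{k-1}^2 + N_{k-1}^2.
N_0 = 3
N_1 = 3 + 3^2 + 3^2 + 3^2 = 30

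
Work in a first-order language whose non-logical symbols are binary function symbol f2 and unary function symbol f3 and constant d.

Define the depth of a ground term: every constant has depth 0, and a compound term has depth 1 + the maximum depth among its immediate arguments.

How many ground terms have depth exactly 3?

170

Write N_k for the number of ground terms of depth ≤ k. A term of depth ≤ k is either a constant or a function symbol applied to arguments of depth ≤ k−1, so N_k = 1 + N_{k-1}^2 + N_{k-1}.
N_0 = 1
N_1 = 1 + 1^2 + 1 = 3
N_2 = 1 + 3^2 + 3 = 13
N_3 = 1 + 13^2 + 13 = 183
Terms of depth exactly 3: N_3 − N_2 = 183 − 13 = 170.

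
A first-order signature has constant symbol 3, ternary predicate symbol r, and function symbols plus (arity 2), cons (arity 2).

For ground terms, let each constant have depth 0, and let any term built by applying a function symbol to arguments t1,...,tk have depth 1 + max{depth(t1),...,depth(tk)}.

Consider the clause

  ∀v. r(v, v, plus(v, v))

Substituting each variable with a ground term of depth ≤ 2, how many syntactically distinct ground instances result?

19

Ground terms of depth ≤ 2:
  Let N_k count ground terms of depth at most k. Each non-constant term of depth ≤ k is some function symbol applied to depth-≤(k−1) arguments, giving N_k = 1 + N_{k-1}^2 + N_{k-1}^2.
  N_0 = 1
  N_1 = 1 + 1^2 + 1^2 = 3
  N_2 = 1 + 3^2 + 3^2 = 19
So there are 19 ground terms available for substitution.
The clause has 1 distinct variable (v), which appears in the body. In the free term algebra distinct substitutions yield syntactically distinct ground instances.
Number of ground instances = 19.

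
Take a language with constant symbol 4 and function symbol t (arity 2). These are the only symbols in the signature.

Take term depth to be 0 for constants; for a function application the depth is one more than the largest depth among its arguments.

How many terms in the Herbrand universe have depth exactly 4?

Count level by level. With function symbols t/2, the terms of depth ≤ k are the 1 constant together with each function applied to depth-≤(k−1) tuples, so N_k = 1 + N_{k-1}^2.
N_0 = 1
N_1 = 1 + 1^2 = 2
N_2 = 1 + 2^2 = 5
N_3 = 1 + 5^2 = 26
N_4 = 1 + 26^2 = 677
Terms of depth exactly 4: N_4 − N_3 = 677 − 26 = 651.

651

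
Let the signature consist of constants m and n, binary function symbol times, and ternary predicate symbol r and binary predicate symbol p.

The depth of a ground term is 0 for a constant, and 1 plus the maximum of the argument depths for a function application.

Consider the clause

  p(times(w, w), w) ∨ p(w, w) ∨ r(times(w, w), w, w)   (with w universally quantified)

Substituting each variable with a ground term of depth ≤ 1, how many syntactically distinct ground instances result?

6

Ground terms of depth ≤ 1:
  If N_k denotes the number of depth-≤k ground terms, the 2 constants give N_0 = 2, and each function symbol of arity r contributes N_{k-1}^r new terms at level k: N_k = 2 + N_{k-1}^2.
  N_0 = 2
  N_1 = 2 + 2^2 = 6
  Explicitly: m, n, times(m, m), times(m, n), times(n, m), times(n, n).
So there are 6 ground terms available for substitution.
The variable w ranges independently over the available ground terms, and distinct assignments produce distinct instances.
Number of ground instances = 6.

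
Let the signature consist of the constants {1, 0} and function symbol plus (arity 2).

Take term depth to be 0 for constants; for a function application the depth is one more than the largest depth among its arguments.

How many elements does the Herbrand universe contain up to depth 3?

1446

If N_k denotes the number of depth-≤k ground terms, the 2 constants give N_0 = 2, and each function symbol of arity r contributes N_{k-1}^r new terms at level k: N_k = 2 + N_{k-1}^2.
N_0 = 2
N_1 = 2 + 2^2 = 6
N_2 = 2 + 6^2 = 38
N_3 = 2 + 38^2 = 1446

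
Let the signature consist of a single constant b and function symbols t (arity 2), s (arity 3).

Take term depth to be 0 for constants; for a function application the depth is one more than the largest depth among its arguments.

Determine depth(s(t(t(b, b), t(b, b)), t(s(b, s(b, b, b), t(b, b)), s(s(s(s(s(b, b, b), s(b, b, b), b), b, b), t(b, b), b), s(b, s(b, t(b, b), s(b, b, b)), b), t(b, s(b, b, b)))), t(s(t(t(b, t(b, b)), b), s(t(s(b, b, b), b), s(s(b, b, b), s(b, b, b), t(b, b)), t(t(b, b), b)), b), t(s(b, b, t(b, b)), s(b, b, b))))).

depth(t(b, b)) = 1 + max(0, 0) = 1
depth(t(t(b, b), t(b, b))) = 1 + max(1, 1) = 2
depth(s(b, b, b)) = 1 + max(0, 0, 0) = 1
depth(s(b, s(b, b, b), t(b, b))) = 1 + max(0, 1, 1) = 2
depth(s(s(b, b, b), s(b, b, b), b)) = 1 + max(1, 1, 0) = 2
depth(s(s(s(b, b, b), s(b, b, b), b), b, b)) = 1 + max(2, 0, 0) = 3
depth(s(s(s(s(b, b, b), s(b, b, b), b), b, b), t(b, b), b)) = 1 + max(3, 1, 0) = 4
depth(s(b, t(b, b), s(b, b, b))) = 1 + max(0, 1, 1) = 2
depth(s(b, s(b, t(b, b), s(b, b, b)), b)) = 1 + max(0, 2, 0) = 3
depth(t(b, s(b, b, b))) = 1 + max(0, 1) = 2
depth(s(s(s(s(s(b, b, b), s(b, b, b), b), b, b), t(b, b), b), s(b, s(b, t(b, b), s(b, b, b)), b), t(b, s(b, b, b)))) = 1 + max(4, 3, 2) = 5
depth(t(s(b, s(b, b, b), t(b, b)), s(s(s(s(s(b, b, b), s(b, b, b), b), b, b), t(b, b), b), s(b, s(b, t(b, b), s(b, b, b)), b), t(b, s(b, b, b))))) = 1 + max(2, 5) = 6
depth(t(b, t(b, b))) = 1 + max(0, 1) = 2
depth(t(t(b, t(b, b)), b)) = 1 + max(2, 0) = 3
depth(t(s(b, b, b), b)) = 1 + max(1, 0) = 2
depth(s(s(b, b, b), s(b, b, b), t(b, b))) = 1 + max(1, 1, 1) = 2
depth(t(t(b, b), b)) = 1 + max(1, 0) = 2
depth(s(t(s(b, b, b), b), s(s(b, b, b), s(b, b, b), t(b, b)), t(t(b, b), b))) = 1 + max(2, 2, 2) = 3
depth(s(t(t(b, t(b, b)), b), s(t(s(b, b, b), b), s(s(b, b, b), s(b, b, b), t(b, b)), t(t(b, b), b)), b)) = 1 + max(3, 3, 0) = 4
depth(s(b, b, t(b, b))) = 1 + max(0, 0, 1) = 2
depth(t(s(b, b, t(b, b)), s(b, b, b))) = 1 + max(2, 1) = 3
depth(t(s(t(t(b, t(b, b)), b), s(t(s(b, b, b), b), s(s(b, b, b), s(b, b, b), t(b, b)), t(t(b, b), b)), b), t(s(b, b, t(b, b)), s(b, b, b)))) = 1 + max(4, 3) = 5
depth(s(t(t(b, b), t(b, b)), t(s(b, s(b, b, b), t(b, b)), s(s(s(s(s(b, b, b), s(b, b, b), b), b, b), t(b, b), b), s(b, s(b, t(b, b), s(b, b, b)), b), t(b, s(b, b, b)))), t(s(t(t(b, t(b, b)), b), s(t(s(b, b, b), b), s(s(b, b, b), s(b, b, b), t(b, b)), t(t(b, b), b)), b), t(s(b, b, t(b, b)), s(b, b, b))))) = 1 + max(2, 6, 5) = 7

7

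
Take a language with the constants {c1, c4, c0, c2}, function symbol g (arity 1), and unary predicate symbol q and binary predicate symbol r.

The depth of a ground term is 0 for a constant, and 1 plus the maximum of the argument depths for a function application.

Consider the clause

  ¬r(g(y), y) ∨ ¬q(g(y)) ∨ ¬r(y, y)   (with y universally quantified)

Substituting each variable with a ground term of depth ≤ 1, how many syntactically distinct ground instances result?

Ground terms of depth ≤ 1:
  Count level by level. With function symbols g/1, the terms of depth ≤ k are the 4 constants together with each function applied to depth-≤(k−1) tuples, so N_k = 4 + N_{k-1}.
  N_0 = 4
  N_1 = 4 + 4 = 8
  Explicitly: c1, c4, c0, c2, g(c1), g(c4), g(c0), g(c2).
So there are 8 ground terms available for substitution.
There is 1 variable to instantiate (y),  occurring in at least one literal, so different choices give different ground instances.
Number of ground instances = 8.

8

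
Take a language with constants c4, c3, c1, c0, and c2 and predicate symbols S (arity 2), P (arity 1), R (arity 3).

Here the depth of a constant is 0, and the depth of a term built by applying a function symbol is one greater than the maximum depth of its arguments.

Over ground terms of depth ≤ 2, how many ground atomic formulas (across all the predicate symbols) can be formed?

155

First count ground terms of depth ≤ 2.
With no function symbols every ground term is a constant, so there are exactly 5 ground terms at every depth bound.
N_0 = 5
N_1 = 5
N_2 = 5
Explicitly: c4, c3, c1, c0, c2.
So |H| = 5.
A ground atom is a predicate applied to a tuple of terms from H, so the count is the sum over predicates of |H|^arity:
  S: 5^2 = 25;  P: 5;  R: 5^3 = 125
Total ground atoms: 25 + 5 + 125 = 155.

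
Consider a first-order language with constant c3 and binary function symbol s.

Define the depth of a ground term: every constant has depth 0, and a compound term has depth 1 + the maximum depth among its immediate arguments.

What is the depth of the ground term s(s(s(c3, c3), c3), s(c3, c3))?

3

depth(s(c3, c3)) = 1 + max(0, 0) = 1
depth(s(s(c3, c3), c3)) = 1 + max(1, 0) = 2
depth(s(s(s(c3, c3), c3), s(c3, c3))) = 1 + max(2, 1) = 3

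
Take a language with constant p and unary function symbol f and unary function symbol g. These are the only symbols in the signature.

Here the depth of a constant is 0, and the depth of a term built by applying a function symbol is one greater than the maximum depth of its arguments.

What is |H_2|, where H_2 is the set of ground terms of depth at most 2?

7

Let N_k = |{terms of depth ≤ k}|. Then N_0 = 1 and N_k = 1 + N_{k-1} + N_{k-1} for k ≥ 1 (one summand per function symbol, arity giving the exponent).
N_0 = 1
N_1 = 1 + 1 + 1 = 3
N_2 = 1 + 3 + 3 = 7
Explicitly: p, f(p), f(f(p)), f(g(p)), g(p), g(f(p)), g(g(p)).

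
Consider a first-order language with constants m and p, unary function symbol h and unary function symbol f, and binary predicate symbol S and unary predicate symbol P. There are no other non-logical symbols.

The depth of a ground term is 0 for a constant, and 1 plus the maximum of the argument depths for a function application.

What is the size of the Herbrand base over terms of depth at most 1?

42

First count ground terms of depth ≤ 1.
If N_k denotes the number of depth-≤k ground terms, the 2 constants give N_0 = 2, and each function symbol of arity r contributes N_{k-1}^r new terms at level k: N_k = 2 + N_{k-1} + N_{k-1}.
N_0 = 2
N_1 = 2 + 2 + 2 = 6
So |H| = 6.
Each predicate of arity r yields |H|^r ground atoms (one per choice of an r-tuple from H):
  S: 6^2 = 36;  P: 6
Total ground atoms: 36 + 6 = 42.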